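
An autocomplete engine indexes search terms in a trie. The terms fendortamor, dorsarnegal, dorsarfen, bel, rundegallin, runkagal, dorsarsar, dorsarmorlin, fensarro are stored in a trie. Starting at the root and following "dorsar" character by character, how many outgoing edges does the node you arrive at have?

Follow the path "dorsar" to its node, then look at its outgoing edges.
Distinct next characters after "dorsar": f, m, n, s.
That node has 4 child edges.

4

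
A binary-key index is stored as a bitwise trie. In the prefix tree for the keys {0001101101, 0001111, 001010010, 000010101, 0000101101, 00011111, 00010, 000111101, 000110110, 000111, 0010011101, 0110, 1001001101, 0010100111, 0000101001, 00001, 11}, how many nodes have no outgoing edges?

A leaf is a node with no children — equivalently, the end of a word that is not a proper prefix of any other stored word.
Those words: "0000101001", "000010101", "0000101101", "00010", "0001101101", "000111101", "00011111", "0010011101", "001010010", "0010100111", "0110", "1001001101", "11"
Leaf count: 13

13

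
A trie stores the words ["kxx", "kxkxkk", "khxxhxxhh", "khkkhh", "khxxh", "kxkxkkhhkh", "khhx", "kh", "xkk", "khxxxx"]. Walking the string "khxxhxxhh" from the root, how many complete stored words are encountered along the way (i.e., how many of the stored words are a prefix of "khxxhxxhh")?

Walk "khxxhxxhh" from the root; an end-of-word marker is hit whenever a stored word is a prefix of "khxxhxxhh".
Prefixes of the query that are stored words: "kh", "khxxh", "khxxhxxhh"
Count: 3

3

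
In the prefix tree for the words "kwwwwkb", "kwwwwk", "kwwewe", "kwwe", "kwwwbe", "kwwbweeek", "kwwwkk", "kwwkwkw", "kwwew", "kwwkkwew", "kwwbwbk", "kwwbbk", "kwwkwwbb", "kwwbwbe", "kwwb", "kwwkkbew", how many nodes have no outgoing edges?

12

Leaves are exactly the stored words that no other stored word extends.
Those words: "kwwbbk", "kwwbwbe", "kwwbwbk", "kwwbweeek", "kwwewe", "kwwkkbew", "kwwkkwew", "kwwkwkw", "kwwkwwbb", "kwwwbe", "kwwwkk", "kwwwwkb"
Leaf count: 12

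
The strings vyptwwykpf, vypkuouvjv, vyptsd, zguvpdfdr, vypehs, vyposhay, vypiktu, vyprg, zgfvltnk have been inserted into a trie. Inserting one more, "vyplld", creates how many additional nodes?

3

Walking "vyplld" from the root, the first 3 characters ("vyp") follow existing edges; "l" is the first miss.
Each of the 3 remaining characters creates one node.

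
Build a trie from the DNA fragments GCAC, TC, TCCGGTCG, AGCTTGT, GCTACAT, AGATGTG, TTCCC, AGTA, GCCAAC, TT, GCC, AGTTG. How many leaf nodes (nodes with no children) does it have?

9

A leaf is a node with no children — equivalently, the end of a word that is not a proper prefix of any other stored word.
Those words: "AGATGTG", "AGCTTGT", "AGTA", "AGTTG", "GCAC", "GCCAAC", "GCTACAT", "TCCGGTCG", "TTCCC"
Leaf count: 9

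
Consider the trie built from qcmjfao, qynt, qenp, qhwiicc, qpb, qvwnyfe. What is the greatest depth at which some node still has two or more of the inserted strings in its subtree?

1

Look for the deepest trie node that still has at least two words in its subtree.
e.g. "qcmjfao" and "qenp" share the prefix "q" of length 1; no pair shares a longer one.
Longest shared-prefix length: 1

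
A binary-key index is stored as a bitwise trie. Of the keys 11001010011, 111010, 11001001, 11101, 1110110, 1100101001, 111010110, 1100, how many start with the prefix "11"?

8

Filter for entries beginning with "11":
Matches: "1100", "11001001", "1100101001", "11001010011", "11101", "111010", "111010110", "1110110"
Count: 8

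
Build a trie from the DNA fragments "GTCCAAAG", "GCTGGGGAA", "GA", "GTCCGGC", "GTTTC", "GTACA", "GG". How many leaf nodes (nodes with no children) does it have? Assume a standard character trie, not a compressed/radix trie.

Leaves are exactly the stored words that no other stored word extends.
Those words: "GA", "GCTGGGGAA", "GG", "GTACA", "GTCCAAAG", "GTCCGGC", "GTTTC"
Leaf count: 7

7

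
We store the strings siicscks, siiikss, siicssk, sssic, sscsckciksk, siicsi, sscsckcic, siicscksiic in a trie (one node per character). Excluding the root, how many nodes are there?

32

Trie structure (* marks end of a word):
(root)
└─ s
   ├─ i
   │  └─ i
   │     ├─ c
   │     │  └─ s
   │     │     ├─ c
   │     │     │  └─ k
   │     │     │     └─ s *
   │     │     │        └─ i
   │     │     │           └─ i
   │     │     │              └─ c *
   │     │     ├─ i *
   │     │     └─ s
   │     │        └─ k *
   │     └─ i
   │        └─ k
   │           └─ s
   │              └─ s *
   └─ s
      ├─ c
      │  └─ s
      │     └─ c
      │        └─ k
      │           └─ c
      │              └─ i
      │                 ├─ c *
      │                 └─ k
      │                    └─ s
      │                       └─ k *
      └─ s
         └─ i
            └─ c *
Counting every labelled node above: 32.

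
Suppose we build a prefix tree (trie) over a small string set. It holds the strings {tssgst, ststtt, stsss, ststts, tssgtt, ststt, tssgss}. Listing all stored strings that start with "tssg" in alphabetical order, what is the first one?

Words with prefix "tssg", in lexicographic order: "tssgss", "tssgst", "tssgtt"
Position 1: tssgss

tssgss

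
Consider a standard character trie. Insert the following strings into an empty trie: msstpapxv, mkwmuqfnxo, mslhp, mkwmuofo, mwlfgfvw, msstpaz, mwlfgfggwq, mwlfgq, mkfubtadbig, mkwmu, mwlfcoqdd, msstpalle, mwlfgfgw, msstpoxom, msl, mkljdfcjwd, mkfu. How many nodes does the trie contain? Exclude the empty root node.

67

For each word, the new-node count is its length minus the longest prefix already in the trie:
  "msstpapxv" → 9 new (m, s, s, t, p, a, p, x, v)
  "mkwmuqfnxo" → prefix "m" already present; 9 new (k, w, m, u, q, f, n, x, o)
  "mslhp" → prefix "ms" already present; 3 new (l, h, p)
  "mkwmuofo" → prefix "mkwmu" already present; 3 new (o, f, o)
  "mwlfgfvw" → prefix "m" already present; 7 new (w, l, f, g, f, v, w)
  "msstpaz" → prefix "msstpa" already present; 1 new (z)
  "mwlfgfggwq" → prefix "mwlfgf" already present; 4 new (g, g, w, q)
  "mwlfgq" → prefix "mwlfg" already present; 1 new (q)
  "mkfubtadbig" → prefix "mk" already present; 9 new (f, u, b, t, a, d, b, i, g)
  "mkwmu" → prefix "mkwmu" already present; 0 new (none)
  "mwlfcoqdd" → prefix "mwlf" already present; 5 new (c, o, q, d, d)
  "msstpalle" → prefix "msstpa" already present; 3 new (l, l, e)
  "mwlfgfgw" → prefix "mwlfgfg" already present; 1 new (w)
  "msstpoxom" → prefix "msstp" already present; 4 new (o, x, o, m)
  "msl" → prefix "msl" already present; 0 new (none)
  "mkljdfcjwd" → prefix "mk" already present; 8 new (l, j, d, f, c, j, w, d)
  "mkfu" → prefix "mkfu" already present; 0 new (none)
Total nodes = 9 + 9 + 3 + 3 + 7 + 1 + 4 + 1 + 9 + 0 + 5 + 3 + 1 + 4 + 0 + 8 + 0 = 67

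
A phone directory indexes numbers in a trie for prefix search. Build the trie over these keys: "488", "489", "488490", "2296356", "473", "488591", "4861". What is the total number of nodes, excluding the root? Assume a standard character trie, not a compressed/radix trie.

21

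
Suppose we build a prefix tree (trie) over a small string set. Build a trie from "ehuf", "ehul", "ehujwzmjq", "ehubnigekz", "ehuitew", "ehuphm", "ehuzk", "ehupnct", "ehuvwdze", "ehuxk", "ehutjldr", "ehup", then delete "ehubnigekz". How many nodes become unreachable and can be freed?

Walk "ehubnigekz" from the leaf back toward the root, removing each node that no remaining word uses.
The suffix "bnigekz" (7 nodes) is used only by "ehubnigekz"; the node for "ehu" still has the child "f", so pruning stops there.
Nodes removed: 7

7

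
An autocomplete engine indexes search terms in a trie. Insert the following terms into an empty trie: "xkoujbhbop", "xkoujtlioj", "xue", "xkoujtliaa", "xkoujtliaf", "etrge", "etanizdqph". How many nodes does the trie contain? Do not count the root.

33

Count nodes per top-level branch (shared prefixes stored once):
  'e'-branch (etanizdqph, etrge): 13 nodes
  'x'-branch (xkoujbhbop, xkoujtliaa, xkoujtliaf, xkoujtlioj, xue): 20 nodes
Sum: 33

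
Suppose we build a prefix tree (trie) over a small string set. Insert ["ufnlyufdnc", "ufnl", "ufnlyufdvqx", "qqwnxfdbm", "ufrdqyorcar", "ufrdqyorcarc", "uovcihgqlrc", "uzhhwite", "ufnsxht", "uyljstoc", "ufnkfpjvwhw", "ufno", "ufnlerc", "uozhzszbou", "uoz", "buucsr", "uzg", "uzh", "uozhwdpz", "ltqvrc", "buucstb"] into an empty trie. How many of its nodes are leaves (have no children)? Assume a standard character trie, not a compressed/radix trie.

A leaf is a node with no children — equivalently, the end of a word that is not a proper prefix of any other stored word.
Those words: "buucsr", "buucstb", "ltqvrc", "qqwnxfdbm", "ufnkfpjvwhw", "ufnlerc", "ufnlyufdnc", "ufnlyufdvqx", "ufno", "ufnsxht", "ufrdqyorcarc", "uovcihgqlrc", "uozhwdpz", "uozhzszbou", "uyljstoc", "uzg", "uzhhwite"
Leaf count: 17

17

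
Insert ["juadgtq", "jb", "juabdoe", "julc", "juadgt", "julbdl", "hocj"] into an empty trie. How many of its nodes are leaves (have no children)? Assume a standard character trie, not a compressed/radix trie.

6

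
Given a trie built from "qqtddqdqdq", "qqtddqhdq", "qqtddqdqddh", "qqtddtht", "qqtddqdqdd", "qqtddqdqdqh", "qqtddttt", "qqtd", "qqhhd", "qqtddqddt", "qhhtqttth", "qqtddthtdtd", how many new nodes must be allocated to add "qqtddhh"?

Walking "qqtddhh" from the root, the first 5 characters ("qqtdd") follow existing edges; "h" is the first miss.
Each of the 2 remaining characters creates one node.

2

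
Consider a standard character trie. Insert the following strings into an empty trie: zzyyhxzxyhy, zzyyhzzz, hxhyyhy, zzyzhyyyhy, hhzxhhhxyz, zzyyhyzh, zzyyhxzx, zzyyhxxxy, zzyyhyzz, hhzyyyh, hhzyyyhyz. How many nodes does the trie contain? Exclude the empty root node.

Trace insertions, counting only characters that open a new branch:
  "zzyyhxzxyhy" → 11 new (z, z, y, y, h, x, z, x, y, h, y)
  "zzyyhzzz" → prefix "zzyyh" already present; 3 new (z, z, z)
  "hxhyyhy" → 7 new (h, x, h, y, y, h, y)
  "zzyzhyyyhy" → prefix "zzy" already present; 7 new (z, h, y, y, y, h, y)
  "hhzxhhhxyz" → prefix "h" already present; 9 new (h, z, x, h, h, h, x, y, z)
  "zzyyhyzh" → prefix "zzyyh" already present; 3 new (y, z, h)
  "zzyyhxzx" → prefix "zzyyhxzx" already present; 0 new (none)
  "zzyyhxxxy" → prefix "zzyyhx" already present; 3 new (x, x, y)
  "zzyyhyzz" → prefix "zzyyhyz" already present; 1 new (z)
  "hhzyyyh" → prefix "hhz" already present; 4 new (y, y, y, h)
  "hhzyyyhyz" → prefix "hhzyyyh" already present; 2 new (y, z)
Total nodes = 11 + 3 + 7 + 7 + 9 + 3 + 0 + 3 + 1 + 4 + 2 = 50

50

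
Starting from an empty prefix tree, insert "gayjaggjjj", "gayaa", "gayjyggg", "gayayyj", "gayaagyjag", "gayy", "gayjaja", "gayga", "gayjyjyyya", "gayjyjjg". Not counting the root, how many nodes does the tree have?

Trie structure (* marks end of a word):
(root)
└─ g
   └─ a
      └─ y
         ├─ a
         │  ├─ a *
         │  │  └─ g
         │  │     └─ y
         │  │        └─ j
         │  │           └─ a
         │  │              └─ g *
         │  └─ y
         │     └─ y
         │        └─ j *
         ├─ g
         │  └─ a *
         ├─ j
         │  ├─ a
         │  │  ├─ g
         │  │  │  └─ g
         │  │  │     └─ j
         │  │  │        └─ j
         │  │  │           └─ j *
         │  │  └─ j
         │  │     └─ a *
         │  └─ y
         │     ├─ g
         │     │  └─ g
         │     │     └─ g *
         │     └─ j
         │        ├─ j
         │        │  └─ g *
         │        └─ y
         │           └─ y
         │              └─ y
         │                 └─ a *
         └─ y *
Counting every labelled node above: 36.

36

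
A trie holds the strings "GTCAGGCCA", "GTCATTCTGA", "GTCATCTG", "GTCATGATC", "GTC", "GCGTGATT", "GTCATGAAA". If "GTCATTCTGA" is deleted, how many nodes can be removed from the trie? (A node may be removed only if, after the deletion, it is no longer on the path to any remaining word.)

A node on "GTCATTCTGA"'s path can go only if nothing else ends at it or branches off below it.
The suffix "TCTGA" (5 nodes) is used only by "GTCATTCTGA"; the node for "GTCAT" still has the child "C", so pruning stops there.
Nodes removed: 5

5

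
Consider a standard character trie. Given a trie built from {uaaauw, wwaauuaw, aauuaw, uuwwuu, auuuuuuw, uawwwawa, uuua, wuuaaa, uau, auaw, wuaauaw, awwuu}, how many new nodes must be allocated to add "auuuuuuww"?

1

Walking "auuuuuuww" from the root, the first 8 characters ("auuuuuuw") follow existing edges; "w" is the first miss.
So 9 − 8 = 1 new nodes.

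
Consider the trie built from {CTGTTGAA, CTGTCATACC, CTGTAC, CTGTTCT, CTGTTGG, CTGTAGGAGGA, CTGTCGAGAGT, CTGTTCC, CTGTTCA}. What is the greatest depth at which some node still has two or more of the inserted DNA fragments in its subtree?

Equivalently: take the maximum, over all pairs, of their longest common prefix length.
e.g. "CTGTTCA" and "CTGTTCC" share the prefix "CTGTTC" of length 6; no pair shares a longer one.
Longest shared-prefix length: 6

6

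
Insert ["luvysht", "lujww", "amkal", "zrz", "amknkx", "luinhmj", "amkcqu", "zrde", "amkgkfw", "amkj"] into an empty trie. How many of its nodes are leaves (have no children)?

10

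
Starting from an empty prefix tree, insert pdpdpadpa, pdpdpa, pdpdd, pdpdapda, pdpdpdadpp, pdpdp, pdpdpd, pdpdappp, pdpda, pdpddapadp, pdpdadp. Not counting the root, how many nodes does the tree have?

For each word, the new-node count is its length minus the longest prefix already in the trie:
  "pdpdpadpa" → 9 new (p, d, p, d, p, a, d, p, a)
  "pdpdpa" → prefix "pdpdpa" already present; 0 new (none)
  "pdpdd" → prefix "pdpd" already present; 1 new (d)
  "pdpdapda" → prefix "pdpd" already present; 4 new (a, p, d, a)
  "pdpdpdadpp" → prefix "pdpdp" already present; 5 new (d, a, d, p, p)
  "pdpdp" → prefix "pdpdp" already present; 0 new (none)
  "pdpdpd" → prefix "pdpdpd" already present; 0 new (none)
  "pdpdappp" → prefix "pdpdap" already present; 2 new (p, p)
  "pdpda" → prefix "pdpda" already present; 0 new (none)
  "pdpddapadp" → prefix "pdpdd" already present; 5 new (a, p, a, d, p)
  "pdpdadp" → prefix "pdpda" already present; 2 new (d, p)
Total nodes = 9 + 0 + 1 + 4 + 5 + 0 + 0 + 2 + 0 + 5 + 2 = 28

28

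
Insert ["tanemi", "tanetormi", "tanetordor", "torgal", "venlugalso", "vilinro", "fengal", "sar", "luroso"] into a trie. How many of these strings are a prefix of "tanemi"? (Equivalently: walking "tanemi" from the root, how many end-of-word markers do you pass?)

1

Check each prefix of "tanemi" against the stored set — each match is an end-marker on the path.
Prefixes of the query that are stored words: "tanemi"
Count: 1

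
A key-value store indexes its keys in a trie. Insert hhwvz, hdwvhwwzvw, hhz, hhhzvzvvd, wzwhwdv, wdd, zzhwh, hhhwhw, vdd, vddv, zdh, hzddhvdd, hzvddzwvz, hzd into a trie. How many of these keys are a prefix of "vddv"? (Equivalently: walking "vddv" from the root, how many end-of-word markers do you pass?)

2

Check each prefix of "vddv" against the stored set — each match is an end-marker on the path.
Prefixes of the query that are stored words: "vdd", "vddv"
Count: 2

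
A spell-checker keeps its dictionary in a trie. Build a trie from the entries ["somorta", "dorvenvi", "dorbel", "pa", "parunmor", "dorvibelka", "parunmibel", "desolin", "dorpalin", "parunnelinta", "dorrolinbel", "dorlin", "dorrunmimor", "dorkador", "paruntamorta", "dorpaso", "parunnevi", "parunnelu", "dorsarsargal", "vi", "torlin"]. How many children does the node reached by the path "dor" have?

The children of the "dor" node are the distinct next characters among strings starting with "dor".
Characters that immediately follow "dor" among the stored strings: {b, k, l, p, r, s, v}.
That node has 7 child edges.

7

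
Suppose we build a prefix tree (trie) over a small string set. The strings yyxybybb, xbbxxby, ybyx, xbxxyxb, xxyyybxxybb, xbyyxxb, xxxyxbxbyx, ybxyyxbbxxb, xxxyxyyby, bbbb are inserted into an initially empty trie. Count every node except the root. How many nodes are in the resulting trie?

For each word, the new-node count is its length minus the longest prefix already in the trie:
  "yyxybybb" → 8 new (y, y, x, y, b, y, b, b)
  "xbbxxby" → 7 new (x, b, b, x, x, b, y)
  "ybyx" → prefix "y" already present; 3 new (b, y, x)
  "xbxxyxb" → prefix "xb" already present; 5 new (x, x, y, x, b)
  "xxyyybxxybb" → prefix "x" already present; 10 new (x, y, y, y, b, x, x, y, b, b)
  "xbyyxxb" → prefix "xb" already present; 5 new (y, y, x, x, b)
  "xxxyxbxbyx" → prefix "xx" already present; 8 new (x, y, x, b, x, b, y, x)
  "ybxyyxbbxxb" → prefix "yb" already present; 9 new (x, y, y, x, b, b, x, x, b)
  "xxxyxyyby" → prefix "xxxyx" already present; 4 new (y, y, b, y)
  "bbbb" → 4 new (b, b, b, b)
Total nodes = 8 + 7 + 3 + 5 + 10 + 5 + 8 + 9 + 4 + 4 = 63

63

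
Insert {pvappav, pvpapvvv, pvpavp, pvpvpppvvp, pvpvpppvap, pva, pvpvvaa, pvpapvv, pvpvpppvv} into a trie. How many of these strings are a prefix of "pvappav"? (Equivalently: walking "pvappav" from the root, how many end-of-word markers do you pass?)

2

Check each prefix of "pvappav" against the stored set — each match is an end-marker on the path.
Prefixes of the query that are stored words: "pva", "pvappav"
Count: 2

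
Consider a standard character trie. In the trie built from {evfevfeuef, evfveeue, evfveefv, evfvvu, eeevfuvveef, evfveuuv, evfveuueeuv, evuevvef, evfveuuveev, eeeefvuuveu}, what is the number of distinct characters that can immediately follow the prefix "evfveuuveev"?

0

Walk "evfveuuveev" from the root, arriving at one node.
No stored string extends past "evfveuuveev".
That node has 0 child edges.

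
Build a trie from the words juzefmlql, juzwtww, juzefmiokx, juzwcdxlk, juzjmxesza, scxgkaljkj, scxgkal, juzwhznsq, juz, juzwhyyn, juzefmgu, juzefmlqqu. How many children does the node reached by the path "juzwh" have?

Follow the path "juzwh" to its node, then look at its outgoing edges.
Distinct next characters after "juzwh": y, z.
That node has 2 child edges.

2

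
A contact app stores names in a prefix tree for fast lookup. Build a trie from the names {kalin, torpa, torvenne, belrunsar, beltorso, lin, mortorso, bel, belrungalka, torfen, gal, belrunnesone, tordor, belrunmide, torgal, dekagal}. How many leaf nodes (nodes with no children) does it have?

15

Leaves are exactly the stored words that no other stored word extends.
Those words: "belrungalka", "belrunmide", "belrunnesone", "belrunsar", "beltorso", "dekagal", "gal", "kalin", "lin", "mortorso", "tordor", "torfen", "torgal", "torpa", "torvenne"
Leaf count: 15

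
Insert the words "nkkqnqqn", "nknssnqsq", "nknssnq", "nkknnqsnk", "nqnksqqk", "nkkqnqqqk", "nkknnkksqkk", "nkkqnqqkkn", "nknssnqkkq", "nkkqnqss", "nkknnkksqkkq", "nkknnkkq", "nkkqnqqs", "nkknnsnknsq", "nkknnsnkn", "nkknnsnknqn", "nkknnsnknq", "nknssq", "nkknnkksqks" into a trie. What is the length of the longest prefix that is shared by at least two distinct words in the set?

11

Equivalently: take the maximum, over all pairs, of their longest common prefix length.
e.g. "nkknnkksqkk" and "nkknnkksqkkq" share the prefix "nkknnkksqkk" of length 11; no pair shares a longer one.
Longest shared-prefix length: 11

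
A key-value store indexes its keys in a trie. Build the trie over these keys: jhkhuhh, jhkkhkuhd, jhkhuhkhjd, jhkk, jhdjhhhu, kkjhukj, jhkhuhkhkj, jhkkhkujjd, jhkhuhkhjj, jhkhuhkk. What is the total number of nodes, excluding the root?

37

Count nodes per top-level branch (shared prefixes stored once):
  'j'-branch (jhdjhhhu, jhkhuhh, jhkhuhkhjd, jhkhuhkhjj, jhkhuhkhkj, jhkhuhkk, jhkk, jhkkhkuhd, jhkkhkujjd): 30 nodes
  'k'-branch (kkjhukj): 7 nodes
Sum: 37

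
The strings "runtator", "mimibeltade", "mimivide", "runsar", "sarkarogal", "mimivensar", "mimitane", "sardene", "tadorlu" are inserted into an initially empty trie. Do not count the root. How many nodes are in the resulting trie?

Insert word by word; a character creates a node only if that edge doesn't already exist:
  "runtator" → 8 new (r, u, n, t, a, t, o, r)
  "mimibeltade" → 11 new (m, i, m, i, b, e, l, t, a, d, e)
  "mimivide" → prefix "mimi" already present; 4 new (v, i, d, e)
  "runsar" → prefix "run" already present; 3 new (s, a, r)
  "sarkarogal" → 10 new (s, a, r, k, a, r, o, g, a, l)
  "mimivensar" → prefix "mimiv" already present; 5 new (e, n, s, a, r)
  "mimitane" → prefix "mimi" already present; 4 new (t, a, n, e)
  "sardene" → prefix "sar" already present; 4 new (d, e, n, e)
  "tadorlu" → 7 new (t, a, d, o, r, l, u)
Total nodes = 8 + 11 + 4 + 3 + 10 + 5 + 4 + 4 + 7 = 56

56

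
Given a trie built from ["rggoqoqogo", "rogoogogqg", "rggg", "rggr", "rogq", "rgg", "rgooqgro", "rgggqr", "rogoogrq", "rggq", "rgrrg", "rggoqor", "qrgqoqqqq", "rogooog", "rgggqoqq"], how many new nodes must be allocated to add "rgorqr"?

The longest prefix of "rgorqr" already in the trie is "rgo" (length 3).
So 6 − 3 = 3 new nodes.

3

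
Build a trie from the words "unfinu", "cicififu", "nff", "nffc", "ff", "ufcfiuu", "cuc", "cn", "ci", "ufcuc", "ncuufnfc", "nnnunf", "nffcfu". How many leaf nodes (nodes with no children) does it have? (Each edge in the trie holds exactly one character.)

10

A leaf is a node with no children — equivalently, the end of a word that is not a proper prefix of any other stored word.
Those words: "cicififu", "cn", "cuc", "ff", "ncuufnfc", "nffcfu", "nnnunf", "ufcfiuu", "ufcuc", "unfinu"
Leaf count: 10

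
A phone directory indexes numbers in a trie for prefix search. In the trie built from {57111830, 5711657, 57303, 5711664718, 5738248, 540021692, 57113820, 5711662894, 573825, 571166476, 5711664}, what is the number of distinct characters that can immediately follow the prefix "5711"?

Walk "5711" from the root, arriving at one node.
Distinct next characters after "5711": 1, 3, 6.
That node has 3 child edges.

3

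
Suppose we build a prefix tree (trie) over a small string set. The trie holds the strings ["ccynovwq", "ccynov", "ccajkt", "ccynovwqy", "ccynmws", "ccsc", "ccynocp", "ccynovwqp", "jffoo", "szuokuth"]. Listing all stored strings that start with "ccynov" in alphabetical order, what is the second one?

DFS of the "ccynov" subtree visits, in order: "ccynov", "ccynovwq", "ccynovwqp", "ccynovwqy"
The 2nd is ccynovwq.

ccynovwq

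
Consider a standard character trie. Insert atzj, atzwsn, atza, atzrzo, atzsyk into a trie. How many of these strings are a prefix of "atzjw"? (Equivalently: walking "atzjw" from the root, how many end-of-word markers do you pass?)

1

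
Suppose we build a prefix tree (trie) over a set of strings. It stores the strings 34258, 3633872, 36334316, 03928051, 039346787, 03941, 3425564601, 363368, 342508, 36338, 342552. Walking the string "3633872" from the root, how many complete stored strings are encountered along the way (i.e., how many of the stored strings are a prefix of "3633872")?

2

Check each prefix of "3633872" against the stored set — each match is an end-marker on the path.
Prefixes of the query that are stored words: "36338", "3633872"
Count: 2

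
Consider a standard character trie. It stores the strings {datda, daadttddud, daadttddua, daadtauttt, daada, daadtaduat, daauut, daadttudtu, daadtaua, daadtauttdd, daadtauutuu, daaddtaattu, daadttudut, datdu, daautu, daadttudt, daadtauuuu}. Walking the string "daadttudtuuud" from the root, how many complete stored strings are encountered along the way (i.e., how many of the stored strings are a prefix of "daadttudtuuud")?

2

Check each prefix of "daadttudtuuud" against the stored set — each match is an end-marker on the path.
Prefixes of the query that are stored words: "daadttudt", "daadttudtu"
Count: 2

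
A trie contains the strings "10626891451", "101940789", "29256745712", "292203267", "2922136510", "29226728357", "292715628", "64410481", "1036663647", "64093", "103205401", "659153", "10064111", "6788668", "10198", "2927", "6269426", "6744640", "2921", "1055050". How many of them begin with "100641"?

1

Traverse to the node for "100641", then collect every word in that subtree.
Words under "100641": 10064111
Count: 1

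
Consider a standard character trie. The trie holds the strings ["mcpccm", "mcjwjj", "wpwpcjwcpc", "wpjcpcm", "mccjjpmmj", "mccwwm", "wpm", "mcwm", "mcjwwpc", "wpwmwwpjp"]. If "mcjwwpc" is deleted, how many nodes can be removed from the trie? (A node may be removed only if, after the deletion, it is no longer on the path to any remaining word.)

After clearing the end-marker at "mcjwwpc", prune upward until reaching a node still needed by another word.
The suffix "wpc" (3 nodes) is used only by "mcjwwpc"; the node for "mcjw" still has the child "j", so pruning stops there.
Nodes removed: 3

3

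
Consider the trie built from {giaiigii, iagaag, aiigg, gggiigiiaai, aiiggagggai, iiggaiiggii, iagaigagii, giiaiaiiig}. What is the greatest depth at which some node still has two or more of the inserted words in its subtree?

5

The deepest shared node is where two words last agree before diverging.
e.g. "aiigg" and "aiiggagggai" share the prefix "aiigg" of length 5; no pair shares a longer one.
Longest shared-prefix length: 5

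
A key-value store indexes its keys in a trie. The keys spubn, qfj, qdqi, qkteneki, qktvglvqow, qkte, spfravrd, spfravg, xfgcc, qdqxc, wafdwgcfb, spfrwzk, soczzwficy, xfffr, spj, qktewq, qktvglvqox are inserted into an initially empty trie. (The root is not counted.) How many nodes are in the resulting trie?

Insert word by word; a character creates a node only if that edge doesn't already exist:
  "spubn" → 5 new (s, p, u, b, n)
  "qfj" → 3 new (q, f, j)
  "qdqi" → prefix "q" already present; 3 new (d, q, i)
  "qkteneki" → prefix "q" already present; 7 new (k, t, e, n, e, k, i)
  "qktvglvqow" → prefix "qkt" already present; 7 new (v, g, l, v, q, o, w)
  "qkte" → prefix "qkte" already present; 0 new (none)
  "spfravrd" → prefix "sp" already present; 6 new (f, r, a, v, r, d)
  "spfravg" → prefix "spfrav" already present; 1 new (g)
  "xfgcc" → 5 new (x, f, g, c, c)
  "qdqxc" → prefix "qdq" already present; 2 new (x, c)
  "wafdwgcfb" → 9 new (w, a, f, d, w, g, c, f, b)
  "spfrwzk" → prefix "spfr" already present; 3 new (w, z, k)
  "soczzwficy" → prefix "s" already present; 9 new (o, c, z, z, w, f, i, c, y)
  "xfffr" → prefix "xf" already present; 3 new (f, f, r)
  "spj" → prefix "sp" already present; 1 new (j)
  "qktewq" → prefix "qkte" already present; 2 new (w, q)
  "qktvglvqox" → prefix "qktvglvqo" already present; 1 new (x)
Total nodes = 5 + 3 + 3 + 7 + 7 + 0 + 6 + 1 + 5 + 2 + 9 + 3 + 9 + 3 + 1 + 2 + 1 = 67

67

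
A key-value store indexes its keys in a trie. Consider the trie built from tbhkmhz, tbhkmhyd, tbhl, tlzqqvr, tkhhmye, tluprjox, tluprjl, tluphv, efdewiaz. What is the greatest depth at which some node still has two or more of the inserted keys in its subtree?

Equivalently: take the maximum, over all pairs, of their longest common prefix length.
"tbhkmhyd" and "tbhkmhz" agree on "tbhkmh" (6 characters) before diverging; nothing deeper is shared.
Longest shared-prefix length: 6

6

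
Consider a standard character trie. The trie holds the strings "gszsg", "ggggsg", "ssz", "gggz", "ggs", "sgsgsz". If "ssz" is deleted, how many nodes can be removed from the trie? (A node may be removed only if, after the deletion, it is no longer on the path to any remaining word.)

After clearing the end-marker at "ssz", prune upward until reaching a node still needed by another word.
The suffix "sz" (2 nodes) is used only by "ssz"; the node for "s" still has the child "g", so pruning stops there.
Nodes removed: 2

2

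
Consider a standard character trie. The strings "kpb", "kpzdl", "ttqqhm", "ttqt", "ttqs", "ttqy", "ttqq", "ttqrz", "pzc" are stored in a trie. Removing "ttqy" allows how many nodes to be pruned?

Walk "ttqy" from the leaf back toward the root, removing each node that no remaining word uses.
The suffix "y" (1 node) is used only by "ttqy"; the node for "ttq" still has the child "q", so pruning stops there.
Nodes removed: 1

1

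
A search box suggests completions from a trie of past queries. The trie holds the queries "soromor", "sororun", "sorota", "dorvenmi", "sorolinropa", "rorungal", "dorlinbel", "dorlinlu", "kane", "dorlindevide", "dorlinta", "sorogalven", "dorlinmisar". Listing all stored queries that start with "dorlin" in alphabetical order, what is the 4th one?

Words with prefix "dorlin", in lexicographic order: "dorlinbel", "dorlindevide", "dorlinlu", "dorlinmisar", "dorlinta"
The 4th is dorlinmisar.

dorlinmisar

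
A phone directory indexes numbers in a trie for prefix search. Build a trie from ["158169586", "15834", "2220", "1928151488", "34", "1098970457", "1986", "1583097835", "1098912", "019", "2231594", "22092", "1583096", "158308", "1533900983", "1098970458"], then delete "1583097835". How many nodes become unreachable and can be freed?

Walk "1583097835" from the leaf back toward the root, removing each node that no remaining word uses.
The suffix "7835" (4 nodes) is used only by "1583097835"; the node for "158309" still has the child "6", so pruning stops there.
Nodes removed: 4

4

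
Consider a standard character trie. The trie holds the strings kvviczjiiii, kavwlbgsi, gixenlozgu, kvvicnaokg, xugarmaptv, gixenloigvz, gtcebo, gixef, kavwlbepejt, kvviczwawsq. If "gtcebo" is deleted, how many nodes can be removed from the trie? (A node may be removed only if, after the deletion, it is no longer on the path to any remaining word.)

5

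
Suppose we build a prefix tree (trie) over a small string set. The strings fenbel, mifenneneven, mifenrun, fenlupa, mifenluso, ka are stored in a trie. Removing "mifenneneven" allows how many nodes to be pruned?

7

After clearing the end-marker at "mifenneneven", prune upward until reaching a node still needed by another word.
The suffix "neneven" (7 nodes) is used only by "mifenneneven"; the node for "mifen" still has the child "r", so pruning stops there.
Nodes removed: 7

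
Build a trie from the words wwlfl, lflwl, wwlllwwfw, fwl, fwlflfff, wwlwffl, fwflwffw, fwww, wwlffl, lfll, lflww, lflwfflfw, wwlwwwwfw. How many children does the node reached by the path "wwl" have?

3

Walk "wwl" from the root, arriving at one node.
Distinct next characters after "wwl": f, l, w.
That node has 3 child edges.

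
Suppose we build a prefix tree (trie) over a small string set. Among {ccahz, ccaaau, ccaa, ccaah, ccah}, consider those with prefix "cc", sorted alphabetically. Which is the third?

Words with prefix "cc", in lexicographic order: "ccaa", "ccaaau", "ccaah", "ccah", "ccahz"
The 3rd is ccaah.

ccaah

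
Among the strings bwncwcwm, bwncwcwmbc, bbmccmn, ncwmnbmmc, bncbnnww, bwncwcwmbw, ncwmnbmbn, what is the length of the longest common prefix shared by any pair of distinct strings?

Equivalently: take the maximum, over all pairs, of their longest common prefix length.
"bwncwcwmbc" and "bwncwcwmbw" agree on "bwncwcwmb" (9 characters) before diverging; nothing deeper is shared.
Longest shared-prefix length: 9

9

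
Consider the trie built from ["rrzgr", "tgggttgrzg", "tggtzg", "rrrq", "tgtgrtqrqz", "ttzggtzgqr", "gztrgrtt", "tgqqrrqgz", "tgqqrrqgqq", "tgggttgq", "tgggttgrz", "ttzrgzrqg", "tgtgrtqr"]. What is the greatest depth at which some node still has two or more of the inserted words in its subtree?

Look for the deepest trie node that still has at least two words in its subtree.
"tgggttgrz" and "tgggttgrzg" agree on "tgggttgrz" (9 characters) before diverging; nothing deeper is shared.
Longest shared-prefix length: 9

9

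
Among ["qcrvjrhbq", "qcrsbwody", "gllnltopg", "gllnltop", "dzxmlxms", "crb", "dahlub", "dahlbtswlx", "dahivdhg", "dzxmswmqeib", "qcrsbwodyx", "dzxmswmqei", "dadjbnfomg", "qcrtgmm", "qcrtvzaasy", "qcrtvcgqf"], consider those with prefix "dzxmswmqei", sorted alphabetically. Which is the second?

dzxmswmqeib

Filter for "dzxmswmqei…" and sort: "dzxmswmqei", "dzxmswmqeib"
The 2nd is dzxmswmqeib.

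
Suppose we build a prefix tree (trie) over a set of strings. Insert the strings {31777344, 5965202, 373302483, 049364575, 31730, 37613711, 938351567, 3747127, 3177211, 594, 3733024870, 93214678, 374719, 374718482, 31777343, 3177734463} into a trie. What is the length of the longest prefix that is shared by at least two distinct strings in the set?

8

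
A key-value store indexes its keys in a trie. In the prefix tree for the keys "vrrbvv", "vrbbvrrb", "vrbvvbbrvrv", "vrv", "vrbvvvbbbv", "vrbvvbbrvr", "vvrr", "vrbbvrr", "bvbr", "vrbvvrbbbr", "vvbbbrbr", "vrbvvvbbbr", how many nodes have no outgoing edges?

A leaf is a node with no children — equivalently, the end of a word that is not a proper prefix of any other stored word.
Those words: "bvbr", "vrbbvrrb", "vrbvvbbrvrv", "vrbvvrbbbr", "vrbvvvbbbr", "vrbvvvbbbv", "vrrbvv", "vrv", "vvbbbrbr", "vvrr"
Leaf count: 10

10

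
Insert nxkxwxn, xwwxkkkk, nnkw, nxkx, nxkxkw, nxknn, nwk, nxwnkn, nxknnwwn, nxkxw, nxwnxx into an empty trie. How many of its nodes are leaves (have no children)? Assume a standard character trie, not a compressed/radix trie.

8

A leaf is a node with no children — equivalently, the end of a word that is not a proper prefix of any other stored word.
Those words: "nnkw", "nwk", "nxknnwwn", "nxkxkw", "nxkxwxn", "nxwnkn", "nxwnxx", "xwwxkkkk"
Leaf count: 8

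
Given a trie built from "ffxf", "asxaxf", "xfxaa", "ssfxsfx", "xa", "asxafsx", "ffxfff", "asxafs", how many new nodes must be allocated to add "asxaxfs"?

"asxaxf" is already a path in the trie; the remaining "s" must be added.
New nodes needed: |"asxaxfs"| − 6 = 7 − 6 = 1.

1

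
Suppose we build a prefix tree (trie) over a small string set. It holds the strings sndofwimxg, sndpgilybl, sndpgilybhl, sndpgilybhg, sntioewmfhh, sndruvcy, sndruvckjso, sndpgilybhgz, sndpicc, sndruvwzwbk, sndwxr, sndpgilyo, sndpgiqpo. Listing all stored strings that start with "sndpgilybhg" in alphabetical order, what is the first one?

sndpgilybhg

Filter for "sndpgilybhg…" and sort: "sndpgilybhg", "sndpgilybhgz"
Position 1: sndpgilybhg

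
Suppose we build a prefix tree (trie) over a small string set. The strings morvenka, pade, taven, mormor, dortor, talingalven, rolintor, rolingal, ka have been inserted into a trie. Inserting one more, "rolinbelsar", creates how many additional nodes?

Walking "rolinbelsar" from the root, the first 5 characters ("rolin") follow existing edges; "b" is the first miss.
New nodes needed: |"rolinbelsar"| − 5 = 11 − 5 = 6.

6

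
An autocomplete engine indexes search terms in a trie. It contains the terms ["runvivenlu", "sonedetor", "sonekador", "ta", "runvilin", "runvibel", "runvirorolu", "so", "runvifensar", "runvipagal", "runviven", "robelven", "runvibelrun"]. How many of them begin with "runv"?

Filter for entries beginning with "runv":
Words under "runv": runvibel, runvibelrun, runvifensar, runvilin, runvipagal, runvirorolu, runviven, runvivenlu
Count: 8

8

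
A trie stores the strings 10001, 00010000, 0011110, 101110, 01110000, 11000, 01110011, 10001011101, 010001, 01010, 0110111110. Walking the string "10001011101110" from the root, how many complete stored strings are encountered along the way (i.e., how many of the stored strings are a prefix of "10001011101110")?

2

Walk "10001011101110" from the root; an end-of-word marker is hit whenever a stored word is a prefix of "10001011101110".
Prefixes of the query that are stored words: "10001", "10001011101"
Count: 2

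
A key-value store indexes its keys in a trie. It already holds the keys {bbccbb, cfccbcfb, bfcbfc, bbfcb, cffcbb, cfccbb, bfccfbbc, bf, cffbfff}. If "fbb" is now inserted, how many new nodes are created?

No existing word starts with "f", so every character of "fbb" needs a new node.
3 − 0 = 3 new nodes.

3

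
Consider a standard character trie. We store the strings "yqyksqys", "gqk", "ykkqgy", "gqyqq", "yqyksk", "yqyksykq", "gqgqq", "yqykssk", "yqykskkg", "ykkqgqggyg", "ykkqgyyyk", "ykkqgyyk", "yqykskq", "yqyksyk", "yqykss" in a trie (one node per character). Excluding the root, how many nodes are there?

40

Trie structure (* marks end of a word):
(root)
├─ g
│  └─ q
│     ├─ g
│     │  └─ q
│     │     └─ q *
│     ├─ k *
│     └─ y
│        └─ q
│           └─ q *
└─ y
   ├─ k
   │  └─ k
   │     └─ q
   │        └─ g
   │           ├─ q
   │           │  └─ g
   │           │     └─ g
   │           │        └─ y
   │           │           └─ g *
   │           └─ y *
   │              └─ y
   │                 ├─ k *
   │                 └─ y
   │                    └─ k *
   └─ q
      └─ y
         └─ k
            └─ s
               ├─ k *
               │  ├─ k
               │  │  └─ g *
               │  └─ q *
               ├─ q
               │  └─ y
               │     └─ s *
               ├─ s *
               │  └─ k *
               └─ y
                  └─ k *
                     └─ q *
Counting every labelled node above: 40.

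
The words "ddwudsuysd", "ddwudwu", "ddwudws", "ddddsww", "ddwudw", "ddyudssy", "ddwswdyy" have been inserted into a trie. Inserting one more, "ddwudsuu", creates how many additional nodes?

Walking "ddwudsuu" from the root, the first 7 characters ("ddwudsu") follow existing edges; "u" is the first miss.
Each of the 1 remaining characters creates one node.

1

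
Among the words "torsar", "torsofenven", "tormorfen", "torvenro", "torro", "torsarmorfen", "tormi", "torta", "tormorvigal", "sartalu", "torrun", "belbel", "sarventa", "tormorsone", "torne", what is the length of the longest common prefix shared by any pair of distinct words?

Equivalently: take the maximum, over all pairs, of their longest common prefix length.
"tormorfen" and "tormorsone" agree on "tormor" (6 characters) before diverging; nothing deeper is shared.
Longest shared-prefix length: 6

6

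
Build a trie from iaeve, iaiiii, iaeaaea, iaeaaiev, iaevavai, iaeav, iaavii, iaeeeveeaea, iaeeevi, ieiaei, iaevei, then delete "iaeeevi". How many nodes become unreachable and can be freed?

1

Walk "iaeeevi" from the leaf back toward the root, removing each node that no remaining word uses.
The suffix "i" (1 node) is used only by "iaeeevi"; the node for "iaeeev" still has the child "e", so pruning stops there.
Nodes removed: 1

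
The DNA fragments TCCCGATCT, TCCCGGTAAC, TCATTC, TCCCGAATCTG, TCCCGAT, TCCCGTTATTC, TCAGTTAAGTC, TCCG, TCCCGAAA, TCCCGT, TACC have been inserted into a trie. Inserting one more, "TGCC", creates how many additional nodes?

3

Walking "TGCC" from the root, the first 1 characters ("T") follow existing edges; "G" is the first miss.
So 4 − 1 = 3 new nodes.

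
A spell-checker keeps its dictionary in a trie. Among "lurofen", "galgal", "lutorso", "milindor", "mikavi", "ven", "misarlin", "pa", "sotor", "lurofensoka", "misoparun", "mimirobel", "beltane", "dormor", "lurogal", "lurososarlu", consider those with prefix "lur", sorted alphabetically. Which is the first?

Words with prefix "lur", in lexicographic order: "lurofen", "lurofensoka", "lurogal", "lurososarlu"
The 1st is lurofen.

lurofen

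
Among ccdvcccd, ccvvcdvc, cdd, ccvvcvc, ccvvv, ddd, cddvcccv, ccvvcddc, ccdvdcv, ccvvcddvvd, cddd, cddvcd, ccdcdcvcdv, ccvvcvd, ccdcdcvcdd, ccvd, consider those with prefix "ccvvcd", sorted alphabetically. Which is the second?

DFS of the "ccvvcd" subtree visits, in order: "ccvvcddc", "ccvvcddvvd", "ccvvcdvc"
Position 2: ccvvcddvvd

ccvvcddvvd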